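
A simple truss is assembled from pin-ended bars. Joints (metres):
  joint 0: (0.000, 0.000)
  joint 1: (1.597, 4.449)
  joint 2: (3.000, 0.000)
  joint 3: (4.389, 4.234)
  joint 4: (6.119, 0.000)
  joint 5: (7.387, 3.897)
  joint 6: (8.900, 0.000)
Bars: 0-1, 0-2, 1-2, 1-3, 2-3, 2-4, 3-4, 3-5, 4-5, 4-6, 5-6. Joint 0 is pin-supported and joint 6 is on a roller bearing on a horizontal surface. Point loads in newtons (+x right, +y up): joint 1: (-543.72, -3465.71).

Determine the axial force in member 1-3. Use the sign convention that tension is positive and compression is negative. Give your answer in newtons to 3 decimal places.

-477.221

N=7 nodes, M=11 members, R=3 reactions → 2N=14, M+R=14
member 0 (0-1): L=4.7269, (cx,cy)=(0.3379,0.9412)
member 1 (0-2): L=3.0000, (cx,cy)=(1.0000,0.0000)
member 2 (1-2): L=4.6650, (cx,cy)=(0.3008,-0.9537)
member 3 (1-3): L=2.8003, (cx,cy)=(0.9970,-0.0768)
member 4 (2-3): L=4.4560, (cx,cy)=(0.3117,0.9502)
member 5 (2-4): L=3.1190, (cx,cy)=(1.0000,0.0000)
member 6 (3-4): L=4.5738, (cx,cy)=(0.3782,-0.9257)
member 7 (3-5): L=3.0169, (cx,cy)=(0.9937,-0.1117)
member 8 (4-5): L=4.0981, (cx,cy)=(0.3094,0.9509)
member 9 (4-6): L=2.7810, (cx,cy)=(1.0000,0.0000)
member 10 (5-6): L=4.1804, (cx,cy)=(0.3619,-0.9322)
solve A·x = −loads:
  F[0-1] = -3310.2727 N (compression)
  F[0-2] = +574.6567 N (tension)
  F[1-2] = -328.6576 N (compression)
  F[1-3] = -477.2211 N (compression)
  F[2-3] = +329.8773 N (tension)
  F[2-4] = +372.9852 N (tension)
  F[3-4] = -348.9118 N (compression)
  F[3-5] = -242.5303 N (compression)
  F[4-5] = +339.6577 N (tension)
  F[4-6] = +135.9184 N (tension)
  F[5-6] = -375.5411 N (compression)
  Rx@0 = +543.7200 N
  Ry@0 = +3115.6281 N
  Ry@6 = +350.0819 N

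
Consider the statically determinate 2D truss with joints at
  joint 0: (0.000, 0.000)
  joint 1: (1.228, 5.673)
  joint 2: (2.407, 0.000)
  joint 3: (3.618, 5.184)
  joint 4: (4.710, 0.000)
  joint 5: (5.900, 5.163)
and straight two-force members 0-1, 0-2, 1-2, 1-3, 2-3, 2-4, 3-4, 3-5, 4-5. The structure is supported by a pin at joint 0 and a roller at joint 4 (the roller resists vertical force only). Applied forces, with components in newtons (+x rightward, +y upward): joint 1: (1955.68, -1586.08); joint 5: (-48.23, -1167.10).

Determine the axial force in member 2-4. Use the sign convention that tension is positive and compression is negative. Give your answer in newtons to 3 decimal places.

N=6 nodes, M=9 members, R=3 reactions → 2N=12, M+R=12
member 0 (0-1): L=5.8044, (cx,cy)=(0.2116,0.9774)
member 1 (0-2): L=2.4070, (cx,cy)=(1.0000,0.0000)
member 2 (1-2): L=5.7942, (cx,cy)=(0.2035,-0.9791)
member 3 (1-3): L=2.4395, (cx,cy)=(0.9797,-0.2004)
member 4 (2-3): L=5.3236, (cx,cy)=(0.2275,0.9738)
member 5 (2-4): L=2.3030, (cx,cy)=(1.0000,0.0000)
member 6 (3-4): L=5.2978, (cx,cy)=(0.2061,-0.9785)
member 7 (3-5): L=2.2821, (cx,cy)=(1.0000,-0.0092)
member 8 (4-5): L=5.2984, (cx,cy)=(0.2246,0.9745)
solve A·x = −loads:
  F[0-1] = +1457.9879 N (tension)
  F[0-2] = +1598.9921 N (tension)
  F[1-2] = -2852.4694 N (compression)
  F[1-3] = -1088.9059 N (compression)
  F[2-3] = +2867.9840 N (tension)
  F[2-4] = +366.1692 N (tension)
  F[3-4] = -3079.2163 N (compression)
  F[3-5] = +220.3124 N (tension)
  F[4-5] = -1195.6188 N (compression)
  Rx@0 = -1907.4500 N
  Ry@0 = -1424.9851 N
  Ry@4 = +4178.1651 N

366.169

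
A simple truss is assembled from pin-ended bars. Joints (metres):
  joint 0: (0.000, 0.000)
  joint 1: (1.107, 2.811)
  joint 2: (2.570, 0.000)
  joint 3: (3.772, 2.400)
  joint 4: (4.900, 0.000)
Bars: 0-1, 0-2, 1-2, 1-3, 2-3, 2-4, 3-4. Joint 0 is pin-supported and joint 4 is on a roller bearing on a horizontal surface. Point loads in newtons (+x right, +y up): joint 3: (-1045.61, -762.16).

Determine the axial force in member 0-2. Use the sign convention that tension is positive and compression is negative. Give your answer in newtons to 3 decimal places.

N=5 nodes, M=7 members, R=3 reactions → 2N=10, M+R=10
member 0 (0-1): L=3.0211, (cx,cy)=(0.3664,0.9304)
member 1 (0-2): L=2.5700, (cx,cy)=(1.0000,0.0000)
member 2 (1-2): L=3.1689, (cx,cy)=(0.4617,-0.8871)
member 3 (1-3): L=2.6965, (cx,cy)=(0.9883,-0.1524)
member 4 (2-3): L=2.6842, (cx,cy)=(0.4478,0.8941)
member 5 (2-4): L=2.3300, (cx,cy)=(1.0000,0.0000)
member 6 (3-4): L=2.6519, (cx,cy)=(0.4254,-0.9050)
solve A·x = −loads:
  F[0-1] = -738.9847 N (compression)
  F[0-2] = -774.8310 N (compression)
  F[1-2] = +893.9708 N (tension)
  F[1-3] = -691.5796 N (compression)
  F[2-3] = -886.8945 N (compression)
  F[2-4] = +35.0489 N (tension)
  F[3-4] = -82.3980 N (compression)
  Rx@0 = +1045.6100 N
  Ry@0 = +687.5879 N
  Ry@4 = +74.5721 N

-774.831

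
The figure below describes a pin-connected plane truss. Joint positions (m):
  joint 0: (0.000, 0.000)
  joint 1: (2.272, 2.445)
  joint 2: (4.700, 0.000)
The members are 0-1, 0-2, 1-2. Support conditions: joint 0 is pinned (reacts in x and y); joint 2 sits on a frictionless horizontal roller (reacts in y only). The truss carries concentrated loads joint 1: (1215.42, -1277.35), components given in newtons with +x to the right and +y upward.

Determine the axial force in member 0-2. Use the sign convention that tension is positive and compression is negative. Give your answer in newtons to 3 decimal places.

1241.064

N=3 nodes, M=3 members, R=3 reactions → 2N=6, M+R=6
member 0 (0-1): L=3.3377, (cx,cy)=(0.6807,0.7325)
member 1 (0-2): L=4.7000, (cx,cy)=(1.0000,0.0000)
member 2 (1-2): L=3.4458, (cx,cy)=(0.7046,-0.7096)
solve A·x = −loads:
  F[0-1] = -37.6720 N (compression)
  F[0-2] = +1241.0639 N (tension)
  F[1-2] = -1761.2846 N (compression)
  Rx@0 = -1215.4200 N
  Ry@0 = +27.5966 N
  Ry@2 = +1249.7534 N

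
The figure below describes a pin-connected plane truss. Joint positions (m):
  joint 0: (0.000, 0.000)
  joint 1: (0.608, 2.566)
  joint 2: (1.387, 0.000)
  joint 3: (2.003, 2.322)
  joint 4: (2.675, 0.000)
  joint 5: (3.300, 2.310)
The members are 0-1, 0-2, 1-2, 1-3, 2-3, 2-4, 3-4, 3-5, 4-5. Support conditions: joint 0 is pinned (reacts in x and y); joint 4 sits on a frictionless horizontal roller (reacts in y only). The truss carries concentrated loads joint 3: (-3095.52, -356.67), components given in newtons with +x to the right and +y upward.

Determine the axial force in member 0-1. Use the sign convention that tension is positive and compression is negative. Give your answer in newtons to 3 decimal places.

-2853.507

N=6 nodes, M=9 members, R=3 reactions → 2N=12, M+R=12
member 0 (0-1): L=2.6370, (cx,cy)=(0.2306,0.9731)
member 1 (0-2): L=1.3870, (cx,cy)=(1.0000,0.0000)
member 2 (1-2): L=2.6816, (cx,cy)=(0.2905,-0.9569)
member 3 (1-3): L=1.4162, (cx,cy)=(0.9850,-0.1723)
member 4 (2-3): L=2.4023, (cx,cy)=(0.2564,0.9666)
member 5 (2-4): L=1.2880, (cx,cy)=(1.0000,0.0000)
member 6 (3-4): L=2.4173, (cx,cy)=(0.2780,-0.9606)
member 7 (3-5): L=1.2971, (cx,cy)=(1.0000,-0.0093)
member 8 (4-5): L=2.3931, (cx,cy)=(0.2612,0.9653)
solve A·x = −loads:
  F[0-1] = -2853.5074 N (compression)
  F[0-2] = -2437.6128 N (compression)
  F[1-2] = +3191.4906 N (tension)
  F[1-3] = -1609.0784 N (compression)
  F[2-3] = -3159.4990 N (compression)
  F[2-4] = -700.3496 N (compression)
  F[3-4] = +2519.2630 N (tension)
  F[3-5] = +0.0000 N (tension)
  F[4-5] = -0.0000 N (compression)
  Rx@0 = +3095.5200 N
  Ry@0 = +2776.6279 N
  Ry@4 = -2419.9579 N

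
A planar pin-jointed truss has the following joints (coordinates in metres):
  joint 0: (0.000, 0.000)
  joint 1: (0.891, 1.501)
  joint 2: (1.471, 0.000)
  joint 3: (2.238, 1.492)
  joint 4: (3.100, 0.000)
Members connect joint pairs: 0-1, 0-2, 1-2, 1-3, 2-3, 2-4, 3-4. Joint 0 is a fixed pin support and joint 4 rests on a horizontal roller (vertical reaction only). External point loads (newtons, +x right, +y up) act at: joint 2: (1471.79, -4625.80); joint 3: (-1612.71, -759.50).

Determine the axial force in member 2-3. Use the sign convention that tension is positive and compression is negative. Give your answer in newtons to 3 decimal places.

N=5 nodes, M=7 members, R=3 reactions → 2N=10, M+R=10
member 0 (0-1): L=1.7455, (cx,cy)=(0.5104,0.8599)
member 1 (0-2): L=1.4710, (cx,cy)=(1.0000,0.0000)
member 2 (1-2): L=1.6092, (cx,cy)=(0.3604,-0.9328)
member 3 (1-3): L=1.3470, (cx,cy)=(1.0000,-0.0067)
member 4 (2-3): L=1.6776, (cx,cy)=(0.4572,0.8894)
member 5 (2-4): L=1.6290, (cx,cy)=(1.0000,0.0000)
member 6 (3-4): L=1.7231, (cx,cy)=(0.5003,-0.8659)
solve A·x = −loads:
  F[0-1] = -3975.0160 N (compression)
  F[0-2] = +1888.1114 N (tension)
  F[1-2] = +3688.5231 N (tension)
  F[1-3] = -3358.5834 N (compression)
  F[2-3] = +1332.6434 N (tension)
  F[2-4] = +1136.5141 N (tension)
  F[3-4] = -2271.8547 N (compression)
  Rx@0 = +140.9200 N
  Ry@0 = +3418.1550 N
  Ry@4 = +1967.1450 N

1332.643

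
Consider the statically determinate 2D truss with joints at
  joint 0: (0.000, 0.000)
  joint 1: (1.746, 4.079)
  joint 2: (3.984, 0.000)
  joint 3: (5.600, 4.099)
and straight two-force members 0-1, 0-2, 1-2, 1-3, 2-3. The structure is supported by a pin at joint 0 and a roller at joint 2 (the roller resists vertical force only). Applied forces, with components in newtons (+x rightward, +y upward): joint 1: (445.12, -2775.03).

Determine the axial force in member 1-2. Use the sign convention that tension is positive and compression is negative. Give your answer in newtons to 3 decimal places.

N=4 nodes, M=5 members, R=3 reactions → 2N=8, M+R=8
member 0 (0-1): L=4.4370, (cx,cy)=(0.3935,0.9193)
member 1 (0-2): L=3.9840, (cx,cy)=(1.0000,0.0000)
member 2 (1-2): L=4.6526, (cx,cy)=(0.4810,-0.8767)
member 3 (1-3): L=3.8541, (cx,cy)=(1.0000,0.0052)
member 4 (2-3): L=4.4060, (cx,cy)=(0.3668,0.9303)
solve A·x = −loads:
  F[0-1] = -1199.9423 N (compression)
  F[0-2] = +917.3108 N (tension)
  F[1-2] = -1907.0150 N (compression)
  F[1-3] = -0.0000 N (compression)
  F[2-3] = -0.0000 N (compression)
  Rx@0 = -445.1200 N
  Ry@0 = +1103.1307 N
  Ry@2 = +1671.8993 N

-1907.015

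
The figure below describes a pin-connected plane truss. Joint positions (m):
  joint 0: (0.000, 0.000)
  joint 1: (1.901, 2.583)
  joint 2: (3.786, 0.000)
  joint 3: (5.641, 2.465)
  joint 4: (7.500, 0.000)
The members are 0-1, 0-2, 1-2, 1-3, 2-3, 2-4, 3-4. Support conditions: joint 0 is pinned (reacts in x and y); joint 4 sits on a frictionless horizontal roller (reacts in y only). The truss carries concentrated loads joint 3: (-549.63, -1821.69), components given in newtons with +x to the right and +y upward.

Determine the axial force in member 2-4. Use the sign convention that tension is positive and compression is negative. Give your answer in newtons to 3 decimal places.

897.078

N=5 nodes, M=7 members, R=3 reactions → 2N=10, M+R=10
member 0 (0-1): L=3.2071, (cx,cy)=(0.5927,0.8054)
member 1 (0-2): L=3.7860, (cx,cy)=(1.0000,0.0000)
member 2 (1-2): L=3.1977, (cx,cy)=(0.5895,-0.8078)
member 3 (1-3): L=3.7419, (cx,cy)=(0.9995,-0.0315)
member 4 (2-3): L=3.0850, (cx,cy)=(0.6013,0.7990)
member 5 (2-4): L=3.7140, (cx,cy)=(1.0000,0.0000)
member 6 (3-4): L=3.0874, (cx,cy)=(0.6021,-0.7984)
solve A·x = −loads:
  F[0-1] = -784.9355 N (compression)
  F[0-2] = -84.3661 N (compression)
  F[1-2] = +819.6661 N (tension)
  F[1-3] = -948.9217 N (compression)
  F[2-3] = -828.6404 N (compression)
  F[2-4] = +897.0778 N (tension)
  F[3-4] = -1489.8589 N (compression)
  Rx@0 = +549.6300 N
  Ry@0 = +632.1813 N
  Ry@4 = +1189.5087 N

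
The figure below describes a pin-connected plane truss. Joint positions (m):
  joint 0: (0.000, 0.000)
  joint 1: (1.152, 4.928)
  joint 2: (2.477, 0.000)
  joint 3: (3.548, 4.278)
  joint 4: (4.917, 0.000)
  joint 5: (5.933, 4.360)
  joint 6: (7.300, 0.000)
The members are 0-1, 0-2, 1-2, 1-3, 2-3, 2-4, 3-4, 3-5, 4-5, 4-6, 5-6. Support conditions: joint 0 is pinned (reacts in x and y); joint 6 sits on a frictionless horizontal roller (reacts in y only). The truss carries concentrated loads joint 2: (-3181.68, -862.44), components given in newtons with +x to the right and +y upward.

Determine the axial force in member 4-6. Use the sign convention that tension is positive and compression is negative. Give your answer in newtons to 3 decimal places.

N=7 nodes, M=11 members, R=3 reactions → 2N=14, M+R=14
member 0 (0-1): L=5.0609, (cx,cy)=(0.2276,0.9737)
member 1 (0-2): L=2.4770, (cx,cy)=(1.0000,0.0000)
member 2 (1-2): L=5.1030, (cx,cy)=(0.2597,-0.9657)
member 3 (1-3): L=2.4826, (cx,cy)=(0.9651,-0.2618)
member 4 (2-3): L=4.4100, (cx,cy)=(0.2429,0.9701)
member 5 (2-4): L=2.4400, (cx,cy)=(1.0000,0.0000)
member 6 (3-4): L=4.4917, (cx,cy)=(0.3048,-0.9524)
member 7 (3-5): L=2.3864, (cx,cy)=(0.9994,0.0344)
member 8 (4-5): L=4.4768, (cx,cy)=(0.2269,0.9739)
member 9 (4-6): L=2.3830, (cx,cy)=(1.0000,0.0000)
member 10 (5-6): L=4.5693, (cx,cy)=(0.2992,-0.9542)
solve A·x = −loads:
  F[0-1] = -585.1629 N (compression)
  F[0-2] = -3048.4797 N (compression)
  F[1-2] = +676.8247 N (tension)
  F[1-3] = -320.1044 N (compression)
  F[2-3] = +215.2733 N (tension)
  F[2-4] = +256.6576 N (tension)
  F[3-4] = -313.0782 N (compression)
  F[3-5] = -161.3317 N (compression)
  F[4-5] = +306.1714 N (tension)
  F[4-6] = +91.7517 N (tension)
  F[5-6] = -306.6853 N (compression)
  Rx@0 = +3181.6800 N
  Ry@0 = +569.8011 N
  Ry@6 = +292.6389 N

91.752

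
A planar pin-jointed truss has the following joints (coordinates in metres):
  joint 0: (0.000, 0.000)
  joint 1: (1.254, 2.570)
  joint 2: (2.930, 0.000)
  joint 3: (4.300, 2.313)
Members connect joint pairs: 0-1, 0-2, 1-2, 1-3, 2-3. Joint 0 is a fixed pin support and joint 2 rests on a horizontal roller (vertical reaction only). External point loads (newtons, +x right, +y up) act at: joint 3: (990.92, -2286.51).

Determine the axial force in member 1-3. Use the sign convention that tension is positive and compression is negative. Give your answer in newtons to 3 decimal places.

N=4 nodes, M=5 members, R=3 reactions → 2N=8, M+R=8
member 0 (0-1): L=2.8596, (cx,cy)=(0.4385,0.8987)
member 1 (0-2): L=2.9300, (cx,cy)=(1.0000,0.0000)
member 2 (1-2): L=3.0682, (cx,cy)=(0.5462,-0.8376)
member 3 (1-3): L=3.0568, (cx,cy)=(0.9965,-0.0841)
member 4 (2-3): L=2.6883, (cx,cy)=(0.5096,0.8604)
solve A·x = −loads:
  F[0-1] = +2060.0054 N (tension)
  F[0-2] = +87.5663 N (tension)
  F[1-2] = -2435.2548 N (compression)
  F[1-3] = +2241.5428 N (tension)
  F[2-3] = -2438.4628 N (compression)
  Rx@0 = -990.9200 N
  Ry@0 = -1851.3709 N
  Ry@2 = +4137.8809 N

2241.543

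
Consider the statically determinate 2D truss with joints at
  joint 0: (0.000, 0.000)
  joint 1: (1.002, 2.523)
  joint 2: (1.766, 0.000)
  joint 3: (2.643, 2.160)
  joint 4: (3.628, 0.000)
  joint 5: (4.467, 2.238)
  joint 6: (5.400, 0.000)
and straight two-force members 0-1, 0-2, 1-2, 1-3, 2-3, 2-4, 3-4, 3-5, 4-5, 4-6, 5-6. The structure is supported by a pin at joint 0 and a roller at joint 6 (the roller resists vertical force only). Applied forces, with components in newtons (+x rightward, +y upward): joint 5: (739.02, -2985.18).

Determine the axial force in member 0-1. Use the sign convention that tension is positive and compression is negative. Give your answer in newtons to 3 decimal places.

-225.406

N=7 nodes, M=11 members, R=3 reactions → 2N=14, M+R=14
member 0 (0-1): L=2.7147, (cx,cy)=(0.3691,0.9294)
member 1 (0-2): L=1.7660, (cx,cy)=(1.0000,0.0000)
member 2 (1-2): L=2.6361, (cx,cy)=(0.2898,-0.9571)
member 3 (1-3): L=1.6807, (cx,cy)=(0.9764,-0.2160)
member 4 (2-3): L=2.3313, (cx,cy)=(0.3762,0.9265)
member 5 (2-4): L=1.8620, (cx,cy)=(1.0000,0.0000)
member 6 (3-4): L=2.3740, (cx,cy)=(0.4149,-0.9099)
member 7 (3-5): L=1.8257, (cx,cy)=(0.9991,0.0427)
member 8 (4-5): L=2.3901, (cx,cy)=(0.3510,0.9364)
member 9 (4-6): L=1.7720, (cx,cy)=(1.0000,0.0000)
member 10 (5-6): L=2.4247, (cx,cy)=(0.3848,-0.9230)
solve A·x = −loads:
  F[0-1] = -225.4063 N (compression)
  F[0-2] = +822.2182 N (tension)
  F[1-2] = +255.2084 N (tension)
  F[1-3] = -160.9614 N (compression)
  F[2-3] = -263.6205 N (compression)
  F[2-4] = +995.3543 N (tension)
  F[3-4] = +214.0228 N (tension)
  F[3-5] = -345.4507 N (compression)
  F[4-5] = -207.9651 N (compression)
  F[4-6] = +1157.1576 N (tension)
  F[5-6] = -3007.2360 N (compression)
  Rx@0 = -739.0200 N
  Ry@0 = +209.4900 N
  Ry@6 = +2775.6900 N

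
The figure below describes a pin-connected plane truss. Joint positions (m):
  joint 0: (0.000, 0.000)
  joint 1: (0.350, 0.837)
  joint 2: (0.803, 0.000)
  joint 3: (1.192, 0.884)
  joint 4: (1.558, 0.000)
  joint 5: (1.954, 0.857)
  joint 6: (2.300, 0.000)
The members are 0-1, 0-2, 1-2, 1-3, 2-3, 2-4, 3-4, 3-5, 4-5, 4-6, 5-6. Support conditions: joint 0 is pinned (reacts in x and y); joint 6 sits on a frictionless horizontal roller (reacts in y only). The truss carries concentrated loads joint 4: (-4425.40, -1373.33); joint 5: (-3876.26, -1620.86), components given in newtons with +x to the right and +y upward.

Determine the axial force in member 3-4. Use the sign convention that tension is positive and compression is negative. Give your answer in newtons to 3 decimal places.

2452.846

N=7 nodes, M=11 members, R=3 reactions → 2N=14, M+R=14
member 0 (0-1): L=0.9072, (cx,cy)=(0.3858,0.9226)
member 1 (0-2): L=0.8030, (cx,cy)=(1.0000,0.0000)
member 2 (1-2): L=0.9517, (cx,cy)=(0.4760,-0.8795)
member 3 (1-3): L=0.8433, (cx,cy)=(0.9984,0.0557)
member 4 (2-3): L=0.9658, (cx,cy)=(0.4028,0.9153)
member 5 (2-4): L=0.7550, (cx,cy)=(1.0000,0.0000)
member 6 (3-4): L=0.9568, (cx,cy)=(0.3825,-0.9239)
member 7 (3-5): L=0.7625, (cx,cy)=(0.9994,-0.0354)
member 8 (4-5): L=0.9441, (cx,cy)=(0.4195,0.9078)
member 9 (4-6): L=0.7420, (cx,cy)=(1.0000,0.0000)
member 10 (5-6): L=0.9242, (cx,cy)=(0.3744,-0.9273)
solve A·x = −loads:
  F[0-1] = -2310.0370 N (compression)
  F[0-2] = -7410.4730 N (compression)
  F[1-2] = +2297.3568 N (tension)
  F[1-3] = -1987.7690 N (compression)
  F[2-3] = -2207.3930 N (compression)
  F[2-4] = -5427.9016 N (compression)
  F[3-4] = +2452.8456 N (tension)
  F[3-5] = -3814.4534 N (compression)
  F[4-5] = -983.6742 N (compression)
  F[4-6] = +348.4143 N (tension)
  F[5-6] = -930.6593 N (compression)
  Rx@0 = +8301.6600 N
  Ry@0 = +2131.2101 N
  Ry@6 = +862.9799 N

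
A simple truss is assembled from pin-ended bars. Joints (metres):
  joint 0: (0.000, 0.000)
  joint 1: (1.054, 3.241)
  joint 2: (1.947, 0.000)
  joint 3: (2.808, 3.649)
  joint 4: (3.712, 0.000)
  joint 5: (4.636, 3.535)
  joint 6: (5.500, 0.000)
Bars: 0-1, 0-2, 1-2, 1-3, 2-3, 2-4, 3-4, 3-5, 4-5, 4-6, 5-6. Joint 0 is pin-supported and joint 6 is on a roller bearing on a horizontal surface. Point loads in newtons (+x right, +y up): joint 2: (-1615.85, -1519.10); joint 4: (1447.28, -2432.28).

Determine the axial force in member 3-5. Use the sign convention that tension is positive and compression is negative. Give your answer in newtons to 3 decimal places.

N=7 nodes, M=11 members, R=3 reactions → 2N=14, M+R=14
member 0 (0-1): L=3.4081, (cx,cy)=(0.3093,0.9510)
member 1 (0-2): L=1.9470, (cx,cy)=(1.0000,0.0000)
member 2 (1-2): L=3.3618, (cx,cy)=(0.2656,-0.9641)
member 3 (1-3): L=1.8008, (cx,cy)=(0.9740,0.2266)
member 4 (2-3): L=3.7492, (cx,cy)=(0.2296,0.9733)
member 5 (2-4): L=1.7650, (cx,cy)=(1.0000,0.0000)
member 6 (3-4): L=3.7593, (cx,cy)=(0.2405,-0.9707)
member 7 (3-5): L=1.8316, (cx,cy)=(0.9981,-0.0622)
member 8 (4-5): L=3.6538, (cx,cy)=(0.2529,0.9675)
member 9 (4-6): L=1.7880, (cx,cy)=(1.0000,0.0000)
member 10 (5-6): L=3.6391, (cx,cy)=(0.2374,-0.9714)
solve A·x = −loads:
  F[0-1] = -1863.4025 N (compression)
  F[0-2] = +407.7155 N (tension)
  F[1-2] = +1596.7041 N (tension)
  F[1-3] = -1027.1325 N (compression)
  F[2-3] = -20.7968 N (compression)
  F[2-4] = +2452.4796 N (tension)
  F[3-4] = +330.2829 N (tension)
  F[3-5] = -1086.7297 N (compression)
  F[4-5] = +2182.6351 N (tension)
  F[4-6] = +532.6564 N (tension)
  F[5-6] = -2243.4792 N (compression)
  Rx@0 = +168.5700 N
  Ry@0 = +1772.0507 N
  Ry@6 = +2179.3293 N

-1086.730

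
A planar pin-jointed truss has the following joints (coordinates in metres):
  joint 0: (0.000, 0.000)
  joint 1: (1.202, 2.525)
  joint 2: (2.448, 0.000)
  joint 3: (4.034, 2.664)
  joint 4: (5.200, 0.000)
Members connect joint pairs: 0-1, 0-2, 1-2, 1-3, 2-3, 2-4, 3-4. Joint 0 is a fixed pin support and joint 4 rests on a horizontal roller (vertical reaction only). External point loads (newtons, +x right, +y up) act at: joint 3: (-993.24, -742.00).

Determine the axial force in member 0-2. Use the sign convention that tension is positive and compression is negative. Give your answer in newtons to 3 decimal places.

-671.807

N=5 nodes, M=7 members, R=3 reactions → 2N=10, M+R=10
member 0 (0-1): L=2.7965, (cx,cy)=(0.4298,0.9029)
member 1 (0-2): L=2.4480, (cx,cy)=(1.0000,0.0000)
member 2 (1-2): L=2.8157, (cx,cy)=(0.4425,-0.8968)
member 3 (1-3): L=2.8354, (cx,cy)=(0.9988,0.0490)
member 4 (2-3): L=3.1004, (cx,cy)=(0.5116,0.8593)
member 5 (2-4): L=2.7520, (cx,cy)=(1.0000,0.0000)
member 6 (3-4): L=2.9080, (cx,cy)=(0.4010,-0.9161)
solve A·x = −loads:
  F[0-1] = -747.8278 N (compression)
  F[0-2] = -671.8068 N (compression)
  F[1-2] = +717.9777 N (tension)
  F[1-3] = -639.9217 N (compression)
  F[2-3] = -749.3176 N (compression)
  F[2-4] = +29.2272 N (tension)
  F[3-4] = -72.8924 N (compression)
  Rx@0 = +993.2400 N
  Ry@0 = +675.2237 N
  Ry@4 = +66.7763 N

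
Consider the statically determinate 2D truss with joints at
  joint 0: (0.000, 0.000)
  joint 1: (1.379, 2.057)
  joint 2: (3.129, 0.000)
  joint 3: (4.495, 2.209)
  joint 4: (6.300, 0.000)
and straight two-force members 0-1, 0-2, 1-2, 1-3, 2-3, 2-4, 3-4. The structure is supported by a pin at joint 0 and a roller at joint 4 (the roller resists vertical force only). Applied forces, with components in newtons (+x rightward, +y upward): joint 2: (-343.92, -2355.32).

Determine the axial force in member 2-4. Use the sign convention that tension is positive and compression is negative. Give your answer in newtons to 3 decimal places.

N=5 nodes, M=7 members, R=3 reactions → 2N=10, M+R=10
member 0 (0-1): L=2.4765, (cx,cy)=(0.5568,0.8306)
member 1 (0-2): L=3.1290, (cx,cy)=(1.0000,0.0000)
member 2 (1-2): L=2.7007, (cx,cy)=(0.6480,-0.7617)
member 3 (1-3): L=3.1197, (cx,cy)=(0.9988,0.0487)
member 4 (2-3): L=2.5972, (cx,cy)=(0.5259,0.8505)
member 5 (2-4): L=3.1710, (cx,cy)=(1.0000,0.0000)
member 6 (3-4): L=2.8527, (cx,cy)=(0.6327,-0.7744)
solve A·x = −loads:
  F[0-1] = -1427.2627 N (compression)
  F[0-2] = +450.8392 N (tension)
  F[1-2] = +1445.5982 N (tension)
  F[1-3] = -1733.5391 N (compression)
  F[2-3] = +1474.7122 N (tension)
  F[2-4] = +955.8647 N (tension)
  F[3-4] = -1510.6721 N (compression)
  Rx@0 = +343.9200 N
  Ry@0 = +1185.5111 N
  Ry@4 = +1169.8089 N

955.865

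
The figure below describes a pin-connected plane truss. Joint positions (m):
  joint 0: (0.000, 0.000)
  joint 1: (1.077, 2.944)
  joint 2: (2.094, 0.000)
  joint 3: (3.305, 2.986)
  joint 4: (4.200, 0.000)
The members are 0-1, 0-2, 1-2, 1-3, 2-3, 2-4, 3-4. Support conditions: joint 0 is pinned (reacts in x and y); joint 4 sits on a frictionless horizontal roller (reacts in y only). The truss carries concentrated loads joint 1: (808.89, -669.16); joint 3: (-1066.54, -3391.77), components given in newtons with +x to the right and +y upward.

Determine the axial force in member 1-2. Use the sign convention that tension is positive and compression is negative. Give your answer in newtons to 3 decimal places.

754.153

N=5 nodes, M=7 members, R=3 reactions → 2N=10, M+R=10
member 0 (0-1): L=3.1348, (cx,cy)=(0.3436,0.9391)
member 1 (0-2): L=2.0940, (cx,cy)=(1.0000,0.0000)
member 2 (1-2): L=3.1147, (cx,cy)=(0.3265,-0.9452)
member 3 (1-3): L=2.2284, (cx,cy)=(0.9998,0.0188)
member 4 (2-3): L=3.2222, (cx,cy)=(0.3758,0.9267)
member 5 (2-4): L=2.1060, (cx,cy)=(1.0000,0.0000)
member 6 (3-4): L=3.1172, (cx,cy)=(0.2871,-0.9579)
solve A·x = −loads:
  F[0-1] = -1503.0970 N (compression)
  F[0-2] = +258.7554 N (tension)
  F[1-2] = +754.1526 N (tension)
  F[1-3] = -1571.8168 N (compression)
  F[2-3] = -769.2101 N (compression)
  F[2-4] = +794.0880 N (tension)
  F[3-4] = -2765.7736 N (compression)
  Rx@0 = +257.6500 N
  Ry@0 = +1411.6041 N
  Ry@4 = +2649.3259 N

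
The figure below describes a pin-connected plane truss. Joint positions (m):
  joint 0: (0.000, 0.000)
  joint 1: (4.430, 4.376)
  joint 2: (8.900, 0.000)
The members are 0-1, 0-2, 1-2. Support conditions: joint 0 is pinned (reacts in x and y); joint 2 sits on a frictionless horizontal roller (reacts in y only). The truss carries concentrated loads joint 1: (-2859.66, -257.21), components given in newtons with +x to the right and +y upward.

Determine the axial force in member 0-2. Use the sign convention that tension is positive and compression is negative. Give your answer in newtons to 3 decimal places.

-1305.479

N=3 nodes, M=3 members, R=3 reactions → 2N=6, M+R=6
member 0 (0-1): L=6.2269, (cx,cy)=(0.7114,0.7028)
member 1 (0-2): L=8.9000, (cx,cy)=(1.0000,0.0000)
member 2 (1-2): L=6.2554, (cx,cy)=(0.7146,-0.6996)
solve A·x = −loads:
  F[0-1] = -2184.5888 N (compression)
  F[0-2] = -1305.4791 N (compression)
  F[1-2] = +1826.9171 N (tension)
  Rx@0 = +2859.6600 N
  Ry@0 = +1535.2361 N
  Ry@2 = -1278.0261 N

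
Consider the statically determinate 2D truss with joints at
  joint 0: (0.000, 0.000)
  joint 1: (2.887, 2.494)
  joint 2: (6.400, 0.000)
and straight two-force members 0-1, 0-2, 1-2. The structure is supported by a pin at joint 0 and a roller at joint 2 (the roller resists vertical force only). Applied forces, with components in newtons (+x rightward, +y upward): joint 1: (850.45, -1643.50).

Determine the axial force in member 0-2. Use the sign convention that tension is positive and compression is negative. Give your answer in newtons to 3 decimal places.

1511.100

N=3 nodes, M=3 members, R=3 reactions → 2N=6, M+R=6
member 0 (0-1): L=3.8151, (cx,cy)=(0.7567,0.6537)
member 1 (0-2): L=6.4000, (cx,cy)=(1.0000,0.0000)
member 2 (1-2): L=4.3083, (cx,cy)=(0.8154,-0.5789)
solve A·x = −loads:
  F[0-1] = -873.0278 N (compression)
  F[0-2] = +1511.1003 N (tension)
  F[1-2] = -1853.1827 N (compression)
  Rx@0 = -850.4500 N
  Ry@0 = +570.7177 N
  Ry@2 = +1072.7823 N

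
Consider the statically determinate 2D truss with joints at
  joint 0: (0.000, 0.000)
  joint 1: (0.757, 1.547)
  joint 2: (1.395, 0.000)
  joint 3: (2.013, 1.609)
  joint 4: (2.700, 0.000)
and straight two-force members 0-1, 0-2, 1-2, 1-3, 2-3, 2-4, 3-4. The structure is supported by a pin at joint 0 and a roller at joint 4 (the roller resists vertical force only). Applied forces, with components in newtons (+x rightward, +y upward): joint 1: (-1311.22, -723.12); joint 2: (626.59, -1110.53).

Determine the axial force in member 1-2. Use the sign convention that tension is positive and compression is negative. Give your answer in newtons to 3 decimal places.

N=5 nodes, M=7 members, R=3 reactions → 2N=10, M+R=10
member 0 (0-1): L=1.7223, (cx,cy)=(0.4395,0.8982)
member 1 (0-2): L=1.3950, (cx,cy)=(1.0000,0.0000)
member 2 (1-2): L=1.6734, (cx,cy)=(0.3813,-0.9245)
member 3 (1-3): L=1.2575, (cx,cy)=(0.9988,0.0493)
member 4 (2-3): L=1.7236, (cx,cy)=(0.3586,0.9335)
member 5 (2-4): L=1.3050, (cx,cy)=(1.0000,0.0000)
member 6 (3-4): L=1.7495, (cx,cy)=(0.3927,-0.9197)
solve A·x = −loads:
  F[0-1] = -2013.3177 N (compression)
  F[0-2] = +200.2894 N (tension)
  F[1-2] = +1172.8539 N (tension)
  F[1-3] = -20.8879 N (compression)
  F[2-3] = +28.1353 N (tension)
  F[2-4] = +10.7746 N (tension)
  F[3-4] = -27.4387 N (compression)
  Rx@0 = +684.6300 N
  Ry@0 = +1808.4152 N
  Ry@4 = +25.2348 N

1172.854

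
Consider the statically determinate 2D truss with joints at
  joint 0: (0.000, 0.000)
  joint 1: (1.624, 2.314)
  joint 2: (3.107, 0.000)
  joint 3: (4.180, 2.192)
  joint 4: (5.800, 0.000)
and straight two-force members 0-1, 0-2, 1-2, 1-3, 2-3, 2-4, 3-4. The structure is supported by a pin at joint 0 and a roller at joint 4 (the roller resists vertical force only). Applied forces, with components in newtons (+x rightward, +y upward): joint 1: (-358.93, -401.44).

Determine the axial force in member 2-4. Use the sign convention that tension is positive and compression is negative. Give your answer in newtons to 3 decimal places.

-22.761

N=5 nodes, M=7 members, R=3 reactions → 2N=10, M+R=10
member 0 (0-1): L=2.8270, (cx,cy)=(0.5745,0.8185)
member 1 (0-2): L=3.1070, (cx,cy)=(1.0000,0.0000)
member 2 (1-2): L=2.7484, (cx,cy)=(0.5396,-0.8419)
member 3 (1-3): L=2.5589, (cx,cy)=(0.9989,-0.0477)
member 4 (2-3): L=2.4405, (cx,cy)=(0.4397,0.8982)
member 5 (2-4): L=2.6930, (cx,cy)=(1.0000,0.0000)
member 6 (3-4): L=2.7257, (cx,cy)=(0.5943,-0.8042)
solve A·x = −loads:
  F[0-1] = -528.0634 N (compression)
  F[0-2] = -55.5792 N (compression)
  F[1-2] = +34.4834 N (tension)
  F[1-3] = +37.0148 N (tension)
  F[2-3] = -32.3245 N (compression)
  F[2-4] = -22.7609 N (compression)
  F[3-4] = +38.2955 N (tension)
  Rx@0 = +358.9300 N
  Ry@0 = +432.2375 N
  Ry@4 = -30.7975 N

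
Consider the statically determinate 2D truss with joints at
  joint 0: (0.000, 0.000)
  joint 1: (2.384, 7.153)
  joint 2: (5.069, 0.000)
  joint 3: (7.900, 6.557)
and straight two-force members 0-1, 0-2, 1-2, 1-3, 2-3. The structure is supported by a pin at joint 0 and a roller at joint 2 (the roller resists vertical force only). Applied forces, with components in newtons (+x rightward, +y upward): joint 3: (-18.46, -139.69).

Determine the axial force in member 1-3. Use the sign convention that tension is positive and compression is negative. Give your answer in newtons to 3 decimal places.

40.219

N=4 nodes, M=5 members, R=3 reactions → 2N=8, M+R=8
member 0 (0-1): L=7.5398, (cx,cy)=(0.3162,0.9487)
member 1 (0-2): L=5.0690, (cx,cy)=(1.0000,0.0000)
member 2 (1-2): L=7.6403, (cx,cy)=(0.3514,-0.9362)
member 3 (1-3): L=5.5481, (cx,cy)=(0.9942,-0.1074)
member 4 (2-3): L=7.1420, (cx,cy)=(0.3964,0.9181)
solve A·x = −loads:
  F[0-1] = +57.0646 N (tension)
  F[0-2] = -36.5031 N (compression)
  F[1-2] = -62.4401 N (compression)
  F[1-3] = +40.2188 N (tension)
  F[2-3] = -147.4478 N (compression)
  Rx@0 = +18.4600 N
  Ry@0 = -54.1369 N
  Ry@2 = +193.8269 N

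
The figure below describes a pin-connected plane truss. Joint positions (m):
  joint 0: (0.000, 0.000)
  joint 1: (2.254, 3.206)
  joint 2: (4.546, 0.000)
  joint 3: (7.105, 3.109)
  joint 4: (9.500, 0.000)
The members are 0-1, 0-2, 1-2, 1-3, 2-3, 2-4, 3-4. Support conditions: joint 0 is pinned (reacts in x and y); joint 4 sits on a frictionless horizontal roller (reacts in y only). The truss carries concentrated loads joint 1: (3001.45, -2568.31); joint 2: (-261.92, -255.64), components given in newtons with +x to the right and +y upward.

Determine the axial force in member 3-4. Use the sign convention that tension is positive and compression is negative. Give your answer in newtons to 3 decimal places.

-2202.236

N=5 nodes, M=7 members, R=3 reactions → 2N=10, M+R=10
member 0 (0-1): L=3.9190, (cx,cy)=(0.5751,0.8181)
member 1 (0-2): L=4.5460, (cx,cy)=(1.0000,0.0000)
member 2 (1-2): L=3.9410, (cx,cy)=(0.5816,-0.8135)
member 3 (1-3): L=4.8520, (cx,cy)=(0.9998,-0.0200)
member 4 (2-3): L=4.0267, (cx,cy)=(0.6355,0.7721)
member 5 (2-4): L=4.9540, (cx,cy)=(1.0000,0.0000)
member 6 (3-4): L=3.9245, (cx,cy)=(0.6103,-0.7922)
solve A·x = −loads:
  F[0-1] = -1319.4018 N (compression)
  F[0-2] = +3498.3700 N (tension)
  F[1-2] = -1763.1112 N (compression)
  F[1-3] = -2735.4567 N (compression)
  F[2-3] = +2188.7450 N (tension)
  F[2-4] = +1343.9472 N (tension)
  F[3-4] = -2202.2363 N (compression)
  Rx@0 = -2739.5300 N
  Ry@0 = +1079.3438 N
  Ry@4 = +1744.6062 N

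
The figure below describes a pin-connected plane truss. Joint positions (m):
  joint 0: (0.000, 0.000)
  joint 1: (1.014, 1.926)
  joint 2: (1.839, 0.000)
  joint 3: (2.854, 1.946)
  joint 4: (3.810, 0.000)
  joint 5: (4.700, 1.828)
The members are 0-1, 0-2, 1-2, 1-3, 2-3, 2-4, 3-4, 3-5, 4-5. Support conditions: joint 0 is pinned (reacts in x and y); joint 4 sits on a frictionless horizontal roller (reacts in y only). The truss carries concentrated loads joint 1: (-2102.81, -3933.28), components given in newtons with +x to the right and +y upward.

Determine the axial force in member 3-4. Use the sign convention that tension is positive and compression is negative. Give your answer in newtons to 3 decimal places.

N=6 nodes, M=9 members, R=3 reactions → 2N=12, M+R=12
member 0 (0-1): L=2.1766, (cx,cy)=(0.4659,0.8849)
member 1 (0-2): L=1.8390, (cx,cy)=(1.0000,0.0000)
member 2 (1-2): L=2.0953, (cx,cy)=(0.3937,-0.9192)
member 3 (1-3): L=1.8401, (cx,cy)=(0.9999,0.0109)
member 4 (2-3): L=2.1948, (cx,cy)=(0.4625,0.8866)
member 5 (2-4): L=1.9710, (cx,cy)=(1.0000,0.0000)
member 6 (3-4): L=2.1681, (cx,cy)=(0.4409,-0.8975)
member 7 (3-5): L=1.8498, (cx,cy)=(0.9980,-0.0638)
member 8 (4-5): L=2.0331, (cx,cy)=(0.4377,0.8991)
solve A·x = −loads:
  F[0-1] = -4463.3867 N (compression)
  F[0-2] = -23.4965 N (compression)
  F[1-2] = +17.8027 N (tension)
  F[1-3] = +16.4877 N (tension)
  F[2-3] = -18.4568 N (compression)
  F[2-4] = -7.9513 N (compression)
  F[3-4] = +18.0330 N (tension)
  F[3-5] = -0.0000 N (compression)
  F[4-5] = +0.0000 N (tension)
  Rx@0 = +2102.8100 N
  Ry@0 = +3949.4653 N
  Ry@4 = -16.1853 N

18.033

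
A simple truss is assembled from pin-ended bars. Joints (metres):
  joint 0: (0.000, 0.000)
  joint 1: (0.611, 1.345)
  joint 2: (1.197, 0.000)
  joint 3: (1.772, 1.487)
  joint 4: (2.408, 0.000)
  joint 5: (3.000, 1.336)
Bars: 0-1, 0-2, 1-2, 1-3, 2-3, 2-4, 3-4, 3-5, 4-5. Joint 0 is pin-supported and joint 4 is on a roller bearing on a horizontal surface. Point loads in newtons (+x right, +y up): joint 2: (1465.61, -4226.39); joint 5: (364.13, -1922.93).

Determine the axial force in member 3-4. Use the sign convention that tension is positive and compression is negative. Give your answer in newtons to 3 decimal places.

-3173.157

N=6 nodes, M=9 members, R=3 reactions → 2N=12, M+R=12
member 0 (0-1): L=1.4773, (cx,cy)=(0.4136,0.9105)
member 1 (0-2): L=1.1970, (cx,cy)=(1.0000,0.0000)
member 2 (1-2): L=1.4671, (cx,cy)=(0.3994,-0.9168)
member 3 (1-3): L=1.1697, (cx,cy)=(0.9926,0.1214)
member 4 (2-3): L=1.5943, (cx,cy)=(0.3607,0.9327)
member 5 (2-4): L=1.2110, (cx,cy)=(1.0000,0.0000)
member 6 (3-4): L=1.6173, (cx,cy)=(0.3932,-0.9194)
member 7 (3-5): L=1.2372, (cx,cy)=(0.9925,-0.1220)
member 8 (4-5): L=1.4613, (cx,cy)=(0.4051,0.9143)
solve A·x = −loads:
  F[0-1] = -1593.3811 N (compression)
  F[0-2] = +2488.7607 N (tension)
  F[1-2] = +1418.8872 N (tension)
  F[1-3] = -1234.8924 N (compression)
  F[2-3] = +3136.7106 N (tension)
  F[2-4] = +458.6029 N (tension)
  F[3-4] = -3173.1568 N (compression)
  F[3-5] = +1162.0501 N (tension)
  F[4-5] = -1948.1359 N (compression)
  Rx@0 = -1829.7400 N
  Ry@0 = +1450.7085 N
  Ry@4 = +4698.6115 N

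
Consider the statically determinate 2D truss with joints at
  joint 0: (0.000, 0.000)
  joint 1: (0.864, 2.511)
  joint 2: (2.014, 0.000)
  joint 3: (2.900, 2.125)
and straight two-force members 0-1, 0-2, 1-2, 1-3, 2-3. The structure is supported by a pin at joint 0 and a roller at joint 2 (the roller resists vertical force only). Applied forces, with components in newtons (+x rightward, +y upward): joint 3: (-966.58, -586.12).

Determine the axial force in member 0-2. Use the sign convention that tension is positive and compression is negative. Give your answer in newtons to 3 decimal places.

N=4 nodes, M=5 members, R=3 reactions → 2N=8, M+R=8
member 0 (0-1): L=2.6555, (cx,cy)=(0.3254,0.9456)
member 1 (0-2): L=2.0140, (cx,cy)=(1.0000,0.0000)
member 2 (1-2): L=2.7618, (cx,cy)=(0.4164,-0.9092)
member 3 (1-3): L=2.0723, (cx,cy)=(0.9825,-0.1863)
member 4 (2-3): L=2.3023, (cx,cy)=(0.3848,0.9230)
solve A·x = −loads:
  F[0-1] = -805.8534 N (compression)
  F[0-2] = -704.3844 N (compression)
  F[1-2] = +977.6849 N (tension)
  F[1-3] = -681.2189 N (compression)
  F[2-3] = -772.5031 N (compression)
  Rx@0 = +966.5800 N
  Ry@0 = +762.0060 N
  Ry@2 = -175.8860 N

-704.384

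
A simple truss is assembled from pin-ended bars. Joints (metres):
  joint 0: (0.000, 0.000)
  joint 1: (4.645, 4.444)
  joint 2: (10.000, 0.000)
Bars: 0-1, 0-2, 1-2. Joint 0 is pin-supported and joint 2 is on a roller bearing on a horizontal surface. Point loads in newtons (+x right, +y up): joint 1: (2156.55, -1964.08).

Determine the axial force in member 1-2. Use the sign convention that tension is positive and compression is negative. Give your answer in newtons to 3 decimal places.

N=3 nodes, M=3 members, R=3 reactions → 2N=6, M+R=6
member 0 (0-1): L=6.4285, (cx,cy)=(0.7226,0.6913)
member 1 (0-2): L=10.0000, (cx,cy)=(1.0000,0.0000)
member 2 (1-2): L=6.9588, (cx,cy)=(0.7695,-0.6386)
solve A·x = −loads:
  F[0-1] = -135.0991 N (compression)
  F[0-2] = +2254.1682 N (tension)
  F[1-2] = -2929.2901 N (compression)
  Rx@0 = -2156.5500 N
  Ry@0 = +93.3940 N
  Ry@2 = +1870.6860 N

-2929.290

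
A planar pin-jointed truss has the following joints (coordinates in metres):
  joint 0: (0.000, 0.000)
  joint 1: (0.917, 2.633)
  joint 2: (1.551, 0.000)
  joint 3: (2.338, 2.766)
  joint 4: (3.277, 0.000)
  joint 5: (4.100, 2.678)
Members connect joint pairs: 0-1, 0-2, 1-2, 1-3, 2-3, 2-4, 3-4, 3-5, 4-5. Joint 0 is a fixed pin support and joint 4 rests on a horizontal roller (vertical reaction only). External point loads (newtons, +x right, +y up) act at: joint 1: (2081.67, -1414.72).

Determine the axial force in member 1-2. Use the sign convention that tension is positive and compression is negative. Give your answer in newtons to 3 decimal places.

-2255.237

N=6 nodes, M=9 members, R=3 reactions → 2N=12, M+R=12
member 0 (0-1): L=2.7881, (cx,cy)=(0.3289,0.9444)
member 1 (0-2): L=1.5510, (cx,cy)=(1.0000,0.0000)
member 2 (1-2): L=2.7083, (cx,cy)=(0.2341,-0.9722)
member 3 (1-3): L=1.4272, (cx,cy)=(0.9956,0.0932)
member 4 (2-3): L=2.8758, (cx,cy)=(0.2737,0.9618)
member 5 (2-4): L=1.7260, (cx,cy)=(1.0000,0.0000)
member 6 (3-4): L=2.9210, (cx,cy)=(0.3215,-0.9469)
member 7 (3-5): L=1.7642, (cx,cy)=(0.9988,-0.0499)
member 8 (4-5): L=2.8016, (cx,cy)=(0.2938,0.9559)
solve A·x = −loads:
  F[0-1] = +692.2501 N (tension)
  F[0-2] = +1853.9916 N (tension)
  F[1-2] = -2255.2367 N (compression)
  F[1-3] = -1331.8383 N (compression)
  F[2-3] = +2279.5930 N (tension)
  F[2-4] = +702.1987 N (tension)
  F[3-4] = -2184.3991 N (compression)
  F[3-5] = -0.0000 N (tension)
  F[4-5] = +0.0000 N (tension)
  Rx@0 = -2081.6700 N
  Ry@0 = -653.7375 N
  Ry@4 = +2068.4575 N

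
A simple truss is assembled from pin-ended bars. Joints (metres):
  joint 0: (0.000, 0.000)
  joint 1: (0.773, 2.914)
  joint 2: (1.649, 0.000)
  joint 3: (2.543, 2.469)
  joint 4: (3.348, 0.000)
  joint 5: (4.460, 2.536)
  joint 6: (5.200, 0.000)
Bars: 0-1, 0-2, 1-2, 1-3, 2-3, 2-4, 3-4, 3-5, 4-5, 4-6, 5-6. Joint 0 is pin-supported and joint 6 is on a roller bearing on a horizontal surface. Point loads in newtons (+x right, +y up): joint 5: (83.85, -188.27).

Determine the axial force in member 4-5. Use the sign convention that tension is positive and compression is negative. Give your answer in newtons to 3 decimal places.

14.675

N=7 nodes, M=11 members, R=3 reactions → 2N=14, M+R=14
member 0 (0-1): L=3.0148, (cx,cy)=(0.2564,0.9666)
member 1 (0-2): L=1.6490, (cx,cy)=(1.0000,0.0000)
member 2 (1-2): L=3.0428, (cx,cy)=(0.2879,-0.9577)
member 3 (1-3): L=1.8251, (cx,cy)=(0.9698,-0.2438)
member 4 (2-3): L=2.6259, (cx,cy)=(0.3405,0.9403)
member 5 (2-4): L=1.6990, (cx,cy)=(1.0000,0.0000)
member 6 (3-4): L=2.5969, (cx,cy)=(0.3100,-0.9507)
member 7 (3-5): L=1.9182, (cx,cy)=(0.9994,0.0349)
member 8 (4-5): L=2.7691, (cx,cy)=(0.4016,0.9158)
member 9 (4-6): L=1.8520, (cx,cy)=(1.0000,0.0000)
member 10 (5-6): L=2.6418, (cx,cy)=(0.2801,-0.9600)
solve A·x = −loads:
  F[0-1] = +14.5884 N (tension)
  F[0-2] = +80.1095 N (tension)
  F[1-2] = -16.9902 N (compression)
  F[1-3] = +8.9005 N (tension)
  F[2-3] = +17.3047 N (tension)
  F[2-4] = +69.3266 N (tension)
  F[3-4] = -14.1363 N (compression)
  F[3-5] = +18.9169 N (tension)
  F[4-5] = +14.6753 N (tension)
  F[4-6] = +59.0514 N (tension)
  F[5-6] = -210.8103 N (compression)
  Rx@0 = -83.8500 N
  Ry@0 = -14.1007 N
  Ry@6 = +202.3707 N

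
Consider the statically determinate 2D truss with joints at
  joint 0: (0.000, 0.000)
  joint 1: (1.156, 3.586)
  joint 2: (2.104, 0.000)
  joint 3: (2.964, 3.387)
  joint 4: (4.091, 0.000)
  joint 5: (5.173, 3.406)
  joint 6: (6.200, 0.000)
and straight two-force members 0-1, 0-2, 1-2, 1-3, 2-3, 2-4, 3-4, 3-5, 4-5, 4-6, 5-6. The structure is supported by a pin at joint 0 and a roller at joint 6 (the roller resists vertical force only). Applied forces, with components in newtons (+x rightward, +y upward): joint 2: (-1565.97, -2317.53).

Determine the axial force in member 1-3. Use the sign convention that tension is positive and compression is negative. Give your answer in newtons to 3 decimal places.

-930.825

N=7 nodes, M=11 members, R=3 reactions → 2N=14, M+R=14
member 0 (0-1): L=3.7677, (cx,cy)=(0.3068,0.9518)
member 1 (0-2): L=2.1040, (cx,cy)=(1.0000,0.0000)
member 2 (1-2): L=3.7092, (cx,cy)=(0.2556,-0.9668)
member 3 (1-3): L=1.8189, (cx,cy)=(0.9940,-0.1094)
member 4 (2-3): L=3.4945, (cx,cy)=(0.2461,0.9692)
member 5 (2-4): L=1.9870, (cx,cy)=(1.0000,0.0000)
member 6 (3-4): L=3.5696, (cx,cy)=(0.3157,-0.9489)
member 7 (3-5): L=2.2091, (cx,cy)=(1.0000,0.0086)
member 8 (4-5): L=3.5737, (cx,cy)=(0.3028,0.9531)
member 9 (4-6): L=2.1090, (cx,cy)=(1.0000,0.0000)
member 10 (5-6): L=3.5575, (cx,cy)=(0.2887,-0.9574)
solve A·x = −loads:
  F[0-1] = -1608.6525 N (compression)
  F[0-2] = -1072.4086 N (compression)
  F[1-2] = +1688.9983 N (tension)
  F[1-3] = -930.8254 N (compression)
  F[2-3] = +706.3522 N (tension)
  F[2-4] = +751.4027 N (tension)
  F[3-4] = -833.2867 N (compression)
  F[3-5] = -488.3326 N (compression)
  F[4-5] = +829.6022 N (tension)
  F[4-6] = +237.1402 N (tension)
  F[5-6] = -821.4394 N (compression)
  Rx@0 = +1565.9700 N
  Ry@0 = +1531.0650 N
  Ry@6 = +786.4650 N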